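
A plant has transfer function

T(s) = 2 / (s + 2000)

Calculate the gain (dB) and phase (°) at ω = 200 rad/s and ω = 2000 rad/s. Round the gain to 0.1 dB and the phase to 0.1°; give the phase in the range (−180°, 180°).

At s = jω = j200:
pole (s+2000): 2000 + j200 → |·| = √(2000²+200²) = √4040000 ≈ 2010, ∠ = arctan(200/2000) ≈ 5.71°
|T| = 2 / 2010 ≈ 0.00099502
Gain = 20 log₁₀(0.00099502) ≈ -60.04 dB
∠T = 0.00° − 5.71° = -5.71°

At s = jω = j2000:
pole (s+2000): 2000 + j2000 → |·| = √(2000²+2000²) = √8000000 ≈ 2828.4, ∠ = arctan(2000/2000) ≈ 45.00°
|T| = 2 / 2828.4 ≈ 0.00070711
Gain = 20 log₁₀(0.00070711) ≈ -63.01 dB
∠T = 0.00° − 45.00° = -45.00°

ω = 200: -60.0 dB, -5.7°; ω = 2000: -63.0 dB, -45.0°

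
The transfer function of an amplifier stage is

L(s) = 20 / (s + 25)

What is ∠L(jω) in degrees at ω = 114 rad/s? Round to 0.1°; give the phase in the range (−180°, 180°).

Substitute s = j114:
Numerator: 20 = 20 + j0
Denominator: (j114) + 25 = 25 + j114
|N| = √(20² + 0²) ≈ 20, ∠N ≈ 0.00°
|D| = √(25² + 114²) ≈ 116.71, ∠D ≈ 77.63°
∠L = 0.00° − 77.63° = -77.63°

-77.6°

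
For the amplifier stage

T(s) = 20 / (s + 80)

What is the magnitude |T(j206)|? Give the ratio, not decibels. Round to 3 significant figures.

At s = jω = j206:
pole (s+80): 80 + j206 → |·| = √(80²+206²) = √48836 ≈ 220.99, ∠ = arctan(206/80) ≈ 68.78°
|T| = 20 / 220.99 ≈ 0.090502

0.0905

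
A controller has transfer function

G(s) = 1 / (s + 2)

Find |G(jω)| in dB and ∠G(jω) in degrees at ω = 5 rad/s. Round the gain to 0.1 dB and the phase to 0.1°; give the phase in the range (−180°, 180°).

At s = jω = j5:
pole (s+2): 2 + j5 → |·| = √(2²+5²) = √29 ≈ 5.3852, ∠ = arctan(5/2) ≈ 68.20°
|G| = 1 / 5.3852 ≈ 0.18569
Gain = 20 log₁₀(0.18569) ≈ -14.62 dB
∠G = 0.00° − 68.20° = -68.20°

-14.6 dB, -68.2°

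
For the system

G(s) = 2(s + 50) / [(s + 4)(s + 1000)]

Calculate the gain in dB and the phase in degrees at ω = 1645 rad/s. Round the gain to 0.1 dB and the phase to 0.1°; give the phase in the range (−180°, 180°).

At s = jω = j1645:
zero (s+50): 50 + j1645 → |·| = √(50²+1645²) = √2708525 ≈ 1645.8, ∠ = arctan(1645/50) ≈ 88.26°
pole (s+4): 4 + j1645 → |·| = √(4²+1645²) = √2706041 ≈ 1645, ∠ = arctan(1645/4) ≈ 89.86°
pole (s+1000): 1000 + j1645 → |·| = √(1000²+1645²) = √3706025 ≈ 1925.1, ∠ = arctan(1645/1000) ≈ 58.70°
|G| = 2 · 1645.8 / 3.1668e+06 ≈ 0.0010394
Gain = 20 log₁₀(0.0010394) ≈ -59.66 dB
∠G = 88.26° − 148.56° = -60.30°

-59.7 dB, -60.3°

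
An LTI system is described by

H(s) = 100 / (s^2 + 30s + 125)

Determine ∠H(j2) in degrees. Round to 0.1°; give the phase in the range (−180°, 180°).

-26.4°

Substitute s = j2:
Numerator: 100 = 100 + j0
Denominator: (j2)^2 + 30(j2) + 125 = 121 + j60
|N| = √(100² + 0²) ≈ 100, ∠N ≈ 0.00°
|D| = √(121² + 60²) ≈ 135.06, ∠D ≈ 26.38°
∠H = 0.00° − 26.38° = -26.38°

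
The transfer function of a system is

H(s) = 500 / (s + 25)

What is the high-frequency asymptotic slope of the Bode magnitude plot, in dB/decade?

Each pole contributes −20 dB/decade at high frequency; each zero contributes +20 dB/decade.
Net: 0 zero(s) − 1 pole(s) → -20 dB/decade.

-20 dB/decade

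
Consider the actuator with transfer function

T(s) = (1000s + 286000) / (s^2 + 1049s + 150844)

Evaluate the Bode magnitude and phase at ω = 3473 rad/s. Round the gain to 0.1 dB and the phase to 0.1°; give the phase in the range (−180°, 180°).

Substitute s = j3473:
Numerator: 1000(j3473) + 286000 = 286000 + j3473000
Denominator: (j3473)^2 + 1049(j3473) + 150844 = -11910885 + j3643177
|N| = √(286000² + 3473000²) ≈ 3.4848e+06, ∠N ≈ 85.29°
|D| = √(11910885² + 3643177²) ≈ 1.2456e+07, ∠D ≈ 162.99°
|T| = 3.4848e+06 / 1.2456e+07 ≈ 0.27977
Gain = 20 log₁₀(0.27977) ≈ -11.06 dB
∠T = 85.29° − 162.99° = -77.70°

-11.1 dB, -77.7°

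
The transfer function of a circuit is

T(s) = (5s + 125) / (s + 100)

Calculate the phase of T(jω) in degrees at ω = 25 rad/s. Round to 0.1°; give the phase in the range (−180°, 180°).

31.0°

Substitute s = j25:
Numerator: 5(j25) + 125 = 125 + j125
Denominator: (j25) + 100 = 100 + j25
|N| = √(125² + 125²) ≈ 176.78, ∠N ≈ 45.00°
|D| = √(100² + 25²) ≈ 103.08, ∠D ≈ 14.04°
∠T = 45.00° − 14.04° = 30.96°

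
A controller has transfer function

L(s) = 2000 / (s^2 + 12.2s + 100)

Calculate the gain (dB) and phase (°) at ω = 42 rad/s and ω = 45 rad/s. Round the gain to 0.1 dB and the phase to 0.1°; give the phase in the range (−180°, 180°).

ω = 42: 1.2 dB, -162.9°; ω = 45: -0.0 dB, -164.1°

At s = jω = j42:
quadratic: (j42)² + 12.2·j42 + 100 = -1664 + j512.4 → |·| ≈ 1741.1, ∠ ≈ 162.88°
|L| = 2000 / 1741.1 ≈ 1.1487
Gain = 20 log₁₀(1.1487) ≈ 1.20 dB
∠L = 0.00° − 162.88° = -162.88°

At s = jω = j45:
quadratic: (j45)² + 12.2·j45 + 100 = -1925 + j549 → |·| ≈ 2001.8, ∠ ≈ 164.08°
|L| = 2000 / 2001.8 ≈ 0.9991
Gain = 20 log₁₀(0.9991) ≈ -0.01 dB
∠L = 0.00° − 164.08° = -164.08°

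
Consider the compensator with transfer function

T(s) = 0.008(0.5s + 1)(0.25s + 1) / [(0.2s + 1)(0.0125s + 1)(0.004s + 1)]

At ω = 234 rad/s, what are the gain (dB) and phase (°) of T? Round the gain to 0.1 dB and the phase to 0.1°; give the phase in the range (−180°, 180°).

At ω = 234 rad/s:
zero (1 + j234·0.5) = 1 + j117 → |·| ≈ 117, ∠ ≈ 89.51°
zero (1 + j234·0.25) = 1 + j58.5 → |·| ≈ 58.509, ∠ ≈ 89.02°
pole (1 + j234·0.2) = 1 + j46.8 → |·| ≈ 46.811, ∠ ≈ 88.78°
pole (1 + j234·0.0125) = 1 + j2.925 → |·| ≈ 3.0912, ∠ ≈ 71.13°
pole (1 + j234·0.004) = 1 + j0.936 → |·| ≈ 1.3697, ∠ ≈ 43.11°
|T| = 0.008 · 117 · 58.509 / (46.811 · 3.0912 · 1.3697) ≈ 0.27631
Gain = 20 log₁₀(0.27631) ≈ -11.17 dB
∠T = (89.51° + 89.02°) − (88.78° + 71.13° + 43.11°) = -24.49°

-11.2 dB, -24.5°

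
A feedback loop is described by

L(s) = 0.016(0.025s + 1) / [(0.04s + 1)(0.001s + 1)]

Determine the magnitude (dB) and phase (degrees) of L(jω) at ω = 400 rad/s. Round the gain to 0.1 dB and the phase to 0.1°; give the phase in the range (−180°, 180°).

At ω = 400 rad/s:
zero (1 + j400·0.025) = 1 + j10 → |·| ≈ 10.05, ∠ ≈ 84.29°
pole (1 + j400·0.04) = 1 + j16 → |·| ≈ 16.031, ∠ ≈ 86.42°
pole (1 + j400·0.001) = 1 + j0.4 → |·| ≈ 1.077, ∠ ≈ 21.80°
|L| = 0.016 · 10.05 / (16.031 · 1.077) ≈ 0.0093134
Gain = 20 log₁₀(0.0093134) ≈ -40.62 dB
∠L = (84.29°) − (86.42° + 21.80°) = -23.93°

-40.6 dB, -23.9°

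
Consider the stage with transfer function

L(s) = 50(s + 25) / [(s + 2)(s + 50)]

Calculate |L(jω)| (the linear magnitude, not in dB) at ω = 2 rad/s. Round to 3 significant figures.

At s = jω = j2:
zero (s+25): 25 + j2 → |·| = √(25²+2²) = √629 ≈ 25.08, ∠ = arctan(2/25) ≈ 4.57°
pole (s+2): 2 + j2 → |·| = √(2²+2²) = √8 ≈ 2.8284, ∠ = arctan(2/2) ≈ 45.00°
pole (s+50): 50 + j2 → |·| = √(50²+2²) = √2504 ≈ 50.04, ∠ = arctan(2/50) ≈ 2.29°
|L| = 50 · 25.08 / 141.53 ≈ 8.8603

8.86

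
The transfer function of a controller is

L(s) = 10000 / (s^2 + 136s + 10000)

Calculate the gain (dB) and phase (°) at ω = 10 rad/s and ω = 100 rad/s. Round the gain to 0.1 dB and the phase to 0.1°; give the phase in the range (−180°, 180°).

At s = jω = j10:
quadratic: (j10)² + 136·j10 + 10000 = 9900 + j1360 → |·| ≈ 9993, ∠ ≈ 7.82°
|L| = 10000 / 9993 ≈ 1.0007
Gain = 20 log₁₀(1.0007) ≈ 0.01 dB
∠L = 0.00° − 7.82° = -7.82°

At s = jω = j100:
quadratic: (j100)² + 136·j100 + 10000 = 0 + j13600 → |·| ≈ 13600, ∠ ≈ 90.00°
|L| = 10000 / 13600 ≈ 0.73529
Gain = 20 log₁₀(0.73529) ≈ -2.67 dB
∠L = 0.00° − 90.00° = -90.00°

ω = 10: 0.0 dB, -7.8°; ω = 100: -2.7 dB, -90.0°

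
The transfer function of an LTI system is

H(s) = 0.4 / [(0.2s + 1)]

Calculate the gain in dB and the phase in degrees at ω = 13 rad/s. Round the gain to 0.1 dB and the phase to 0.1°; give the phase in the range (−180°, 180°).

-16.9 dB, -69.0°

At ω = 13 rad/s:
pole (1 + j13·0.2) = 1 + j2.6 → |·| ≈ 2.7857, ∠ ≈ 68.96°
|H| = 0.4 · 1 / (2.7857) ≈ 0.14359
Gain = 20 log₁₀(0.14359) ≈ -16.86 dB
∠H = (0°) − (68.96°) = -68.96°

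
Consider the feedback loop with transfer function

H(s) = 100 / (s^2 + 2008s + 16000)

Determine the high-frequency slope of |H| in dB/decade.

Each pole contributes −20 dB/decade at high frequency; each zero contributes +20 dB/decade.
Net: 0 zero(s) − 2 pole(s) → -40 dB/decade.

-40 dB/decade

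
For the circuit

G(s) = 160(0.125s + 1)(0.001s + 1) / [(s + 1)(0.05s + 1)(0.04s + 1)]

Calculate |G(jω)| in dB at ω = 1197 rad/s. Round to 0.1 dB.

-39.3 dB

At ω = 1197 rad/s:
zero (1 + j1197·0.125) = 1 + j149.625 → |·| ≈ 149.63, ∠ ≈ 89.62°
zero (1 + j1197·0.001) = 1 + j1.197 → |·| ≈ 1.5597, ∠ ≈ 50.12°
pole (1 + j1197·1) = 1 + j1197 → |·| ≈ 1197, ∠ ≈ 89.95°
pole (1 + j1197·0.05) = 1 + j59.85 → |·| ≈ 59.858, ∠ ≈ 89.04°
pole (1 + j1197·0.04) = 1 + j47.88 → |·| ≈ 47.89, ∠ ≈ 88.80°
|G| = 160 · 149.63 · 1.5597 / (1197 · 59.858 · 47.89) ≈ 0.010882
Gain = 20 log₁₀(0.010882) ≈ -39.27 dB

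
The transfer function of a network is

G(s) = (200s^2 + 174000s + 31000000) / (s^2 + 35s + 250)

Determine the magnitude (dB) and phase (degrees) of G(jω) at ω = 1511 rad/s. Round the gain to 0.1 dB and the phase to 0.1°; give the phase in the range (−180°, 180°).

46.8 dB, -30.4°

Substitute s = j1511:
Numerator: 200(j1511)^2 + 174000(j1511) + 31000000 = -425624200 + j262914000
Denominator: (j1511)^2 + 35(j1511) + 250 = -2282871 + j52885
|N| = √(425624200² + 262914000²) ≈ 5.0028e+08, ∠N ≈ 148.30°
|D| = √(2282871² + 52885²) ≈ 2.2835e+06, ∠D ≈ 178.67°
|G| = 5.0028e+08 / 2.2835e+06 ≈ 219.08
Gain = 20 log₁₀(219.08) ≈ 46.81 dB
∠G = 148.30° − 178.67° = -30.37°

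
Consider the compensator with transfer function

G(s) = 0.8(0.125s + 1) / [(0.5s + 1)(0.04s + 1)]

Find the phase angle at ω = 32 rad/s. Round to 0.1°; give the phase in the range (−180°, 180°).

-62.5°

At ω = 32 rad/s:
zero (1 + j32·0.125) = 1 + j4 → |·| ≈ 4.1231, ∠ ≈ 75.96°
pole (1 + j32·0.5) = 1 + j16 → |·| ≈ 16.031, ∠ ≈ 86.42°
pole (1 + j32·0.04) = 1 + j1.28 → |·| ≈ 1.6243, ∠ ≈ 52.00°
∠G = (75.96°) − (86.42° + 52.00°) = -62.46°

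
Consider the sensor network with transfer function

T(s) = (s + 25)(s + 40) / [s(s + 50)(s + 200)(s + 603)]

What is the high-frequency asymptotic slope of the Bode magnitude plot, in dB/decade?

-40 dB/decade

Each pole contributes −20 dB/decade at high frequency; each zero contributes +20 dB/decade.
Net: 2 zero(s) − 4 pole(s) → -40 dB/decade.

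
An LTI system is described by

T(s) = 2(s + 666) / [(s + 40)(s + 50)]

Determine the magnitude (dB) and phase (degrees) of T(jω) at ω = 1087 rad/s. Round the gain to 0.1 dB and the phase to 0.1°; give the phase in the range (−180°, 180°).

-53.3 dB, -116.8°

At s = jω = j1087:
zero (s+666): 666 + j1087 → |·| = √(666²+1087²) = √1625125 ≈ 1274.8, ∠ = arctan(1087/666) ≈ 58.50°
pole (s+40): 40 + j1087 → |·| = √(40²+1087²) = √1183169 ≈ 1087.7, ∠ = arctan(1087/40) ≈ 87.89°
pole (s+50): 50 + j1087 → |·| = √(50²+1087²) = √1184069 ≈ 1088.1, ∠ = arctan(1087/50) ≈ 87.37°
|T| = 2 · 1274.8 / 1.1835e+06 ≈ 0.0021543
Gain = 20 log₁₀(0.0021543) ≈ -53.33 dB
∠T = 58.50° − 175.26° = -116.76°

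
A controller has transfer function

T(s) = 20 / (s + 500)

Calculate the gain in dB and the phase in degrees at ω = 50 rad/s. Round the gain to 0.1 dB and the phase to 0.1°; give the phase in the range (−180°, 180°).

-28.0 dB, -5.7°

Substitute s = j50:
Numerator: 20 = 20 + j0
Denominator: (j50) + 500 = 500 + j50
|N| = √(20² + 0²) ≈ 20, ∠N ≈ 0.00°
|D| = √(500² + 50²) ≈ 502.49, ∠D ≈ 5.71°
|T| = 20 / 502.49 ≈ 0.039802
Gain = 20 log₁₀(0.039802) ≈ -28.00 dB
∠T = 0.00° − 5.71° = -5.71°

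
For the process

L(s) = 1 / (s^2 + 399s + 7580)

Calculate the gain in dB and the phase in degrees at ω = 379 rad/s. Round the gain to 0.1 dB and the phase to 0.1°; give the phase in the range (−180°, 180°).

-106.2 dB, -132.0°

Substitute s = j379:
Numerator: 1 = 1 + j0
Denominator: (j379)^2 + 399(j379) + 7580 = -136061 + j151221
|N| = √(1² + 0²) ≈ 1, ∠N ≈ 0.00°
|D| = √(136061² + 151221²) ≈ 2.0342e+05, ∠D ≈ 131.98°
|L| = 1 / 2.0342e+05 ≈ 4.9159e-06
Gain = 20 log₁₀(4.9159e-06) ≈ -106.17 dB
∠L = 0.00° − 131.98° = -131.98°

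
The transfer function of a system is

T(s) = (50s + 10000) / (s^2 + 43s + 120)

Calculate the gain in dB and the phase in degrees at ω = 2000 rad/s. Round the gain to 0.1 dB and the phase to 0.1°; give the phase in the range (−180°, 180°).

-32.0 dB, -94.5°

Substitute s = j2000:
Numerator: 50(j2000) + 10000 = 10000 + j100000
Denominator: (j2000)^2 + 43(j2000) + 120 = -3999880 + j86000
|N| = √(10000² + 100000²) ≈ 1.005e+05, ∠N ≈ 84.29°
|D| = √(3999880² + 86000²) ≈ 4.0008e+06, ∠D ≈ 178.77°
|T| = 1.005e+05 / 4.0008e+06 ≈ 0.02512
Gain = 20 log₁₀(0.02512) ≈ -32.00 dB
∠T = 84.29° − 178.77° = -94.48°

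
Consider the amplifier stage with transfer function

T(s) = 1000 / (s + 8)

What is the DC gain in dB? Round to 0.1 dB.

T(0) = 1000 / (8) = 125
20 log₁₀(125) ≈ 41.94 dB

41.9 dB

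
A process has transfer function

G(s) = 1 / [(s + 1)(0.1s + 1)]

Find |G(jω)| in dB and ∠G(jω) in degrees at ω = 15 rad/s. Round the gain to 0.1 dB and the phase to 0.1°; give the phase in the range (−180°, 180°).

-28.7 dB, -142.5°

At ω = 15 rad/s:
pole (1 + j15·1) = 1 + j15 → |·| ≈ 15.033, ∠ ≈ 86.19°
pole (1 + j15·0.1) = 1 + j1.5 → |·| ≈ 1.8028, ∠ ≈ 56.31°
|G| = 1 · 1 / (15.033 · 1.8028) ≈ 0.036898
Gain = 20 log₁₀(0.036898) ≈ -28.66 dB
∠G = (0°) − (86.19° + 56.31°) = -142.50°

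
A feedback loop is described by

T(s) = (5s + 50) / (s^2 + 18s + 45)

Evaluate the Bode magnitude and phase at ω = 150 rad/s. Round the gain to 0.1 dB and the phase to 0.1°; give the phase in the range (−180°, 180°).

-29.6 dB, -87.0°

Substitute s = j150:
Numerator: 5(j150) + 50 = 50 + j750
Denominator: (j150)^2 + 18(j150) + 45 = -22455 + j2700
|N| = √(50² + 750²) ≈ 751.66, ∠N ≈ 86.19°
|D| = √(22455² + 2700²) ≈ 22617, ∠D ≈ 173.14°
|T| = 751.66 / 22617 ≈ 0.033234
Gain = 20 log₁₀(0.033234) ≈ -29.57 dB
∠T = 86.19° − 173.14° = -86.95°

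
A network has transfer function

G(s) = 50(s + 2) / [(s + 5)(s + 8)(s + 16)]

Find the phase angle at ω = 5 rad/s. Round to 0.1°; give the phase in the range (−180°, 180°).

-26.2°

At s = jω = j5:
zero (s+2): 2 + j5 → |·| = √(2²+5²) = √29 ≈ 5.3852, ∠ = arctan(5/2) ≈ 68.20°
pole (s+5): 5 + j5 → |·| = √(5²+5²) = √50 ≈ 7.0711, ∠ = arctan(5/5) ≈ 45.00°
pole (s+8): 8 + j5 → |·| = √(8²+5²) = √89 ≈ 9.434, ∠ = arctan(5/8) ≈ 32.01°
pole (s+16): 16 + j5 → |·| = √(16²+5²) = √281 ≈ 16.763, ∠ = arctan(5/16) ≈ 17.35°
∠G = 68.20° − 94.36° = -26.16°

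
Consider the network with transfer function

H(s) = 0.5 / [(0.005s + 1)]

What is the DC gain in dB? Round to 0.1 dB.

-6.0 dB

H(0) = 0.5 · 1 / 1 = 0.5
20 log₁₀(0.5) ≈ -6.02 dB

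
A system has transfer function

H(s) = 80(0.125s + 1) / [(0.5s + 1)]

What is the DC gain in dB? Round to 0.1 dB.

H(0) = 80 · 1 / 1 = 80
20 log₁₀(80) ≈ 38.06 dB

38.1 dB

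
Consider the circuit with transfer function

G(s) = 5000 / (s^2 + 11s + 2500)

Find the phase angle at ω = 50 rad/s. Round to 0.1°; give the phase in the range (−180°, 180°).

-90.0°

At s = jω = j50:
quadratic: (j50)² + 11·j50 + 2500 = 0 + j550 → |·| ≈ 550, ∠ ≈ 90.00°
∠G = 0.00° − 90.00° = -90.00°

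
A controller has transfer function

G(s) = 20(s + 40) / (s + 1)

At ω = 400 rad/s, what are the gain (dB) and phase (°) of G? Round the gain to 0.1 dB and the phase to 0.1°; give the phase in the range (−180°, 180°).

26.1 dB, -5.6°

At s = jω = j400:
zero (s+40): 40 + j400 → |·| = √(40²+400²) = √161600 ≈ 402, ∠ = arctan(400/40) ≈ 84.29°
pole (s+1): 1 + j400 → |·| = √(1²+400²) = √160001 ≈ 400, ∠ = arctan(400/1) ≈ 89.86°
|G| = 20 · 402 / 400 ≈ 20.1
Gain = 20 log₁₀(20.1) ≈ 26.06 dB
∠G = 84.29° − 89.86° = -5.57°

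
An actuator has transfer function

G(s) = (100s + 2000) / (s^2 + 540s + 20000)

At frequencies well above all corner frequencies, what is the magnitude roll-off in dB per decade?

-20 dB/decade

Each pole contributes −20 dB/decade at high frequency; each zero contributes +20 dB/decade.
Net: 1 zero(s) − 2 pole(s) → -20 dB/decade.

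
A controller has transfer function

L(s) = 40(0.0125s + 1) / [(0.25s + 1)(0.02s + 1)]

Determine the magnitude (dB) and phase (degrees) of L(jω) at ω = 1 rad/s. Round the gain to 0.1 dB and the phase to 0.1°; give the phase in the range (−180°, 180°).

31.8 dB, -14.5°

At ω = 1 rad/s:
zero (1 + j1·0.0125) = 1 + j0.0125 → |·| ≈ 1.0001, ∠ ≈ 0.72°
pole (1 + j1·0.25) = 1 + j0.25 → |·| ≈ 1.0308, ∠ ≈ 14.04°
pole (1 + j1·0.02) = 1 + j0.02 → |·| ≈ 1.0002, ∠ ≈ 1.15°
|L| = 40 · 1.0001 / (1.0308 · 1.0002) ≈ 38.801
Gain = 20 log₁₀(38.801) ≈ 31.78 dB
∠L = (0.72°) − (14.04° + 1.15°) = -14.47°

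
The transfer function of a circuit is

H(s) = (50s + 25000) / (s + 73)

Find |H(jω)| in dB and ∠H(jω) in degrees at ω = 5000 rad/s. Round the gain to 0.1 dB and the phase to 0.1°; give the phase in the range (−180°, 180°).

Substitute s = j5000:
Numerator: 50(j5000) + 25000 = 25000 + j250000
Denominator: (j5000) + 73 = 73 + j5000
|N| = √(25000² + 250000²) ≈ 2.5125e+05, ∠N ≈ 84.29°
|D| = √(73² + 5000²) ≈ 5000.5, ∠D ≈ 89.16°
|H| = 2.5125e+05 / 5000.5 ≈ 50.245
Gain = 20 log₁₀(50.245) ≈ 34.02 dB
∠H = 84.29° − 89.16° = -4.87°

34.0 dB, -4.9°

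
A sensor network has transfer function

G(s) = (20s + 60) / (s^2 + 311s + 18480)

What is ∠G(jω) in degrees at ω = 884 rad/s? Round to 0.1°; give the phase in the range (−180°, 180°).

-70.4°

Substitute s = j884:
Numerator: 20(j884) + 60 = 60 + j17680
Denominator: (j884)^2 + 311(j884) + 18480 = -762976 + j274924
|N| = √(60² + 17680²) ≈ 17680, ∠N ≈ 89.81°
|D| = √(762976² + 274924²) ≈ 8.11e+05, ∠D ≈ 160.18°
∠G = 89.81° − 160.18° = -70.37°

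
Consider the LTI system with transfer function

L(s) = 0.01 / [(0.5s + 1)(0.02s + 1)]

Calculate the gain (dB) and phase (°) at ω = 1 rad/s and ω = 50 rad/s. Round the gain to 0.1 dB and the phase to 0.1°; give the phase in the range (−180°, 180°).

ω = 1: -41.0 dB, -27.7°; ω = 50: -71.0 dB, -132.7°

At ω = 1 rad/s:
pole (1 + j1·0.5) = 1 + j0.5 → |·| ≈ 1.118, ∠ ≈ 26.57°
pole (1 + j1·0.02) = 1 + j0.02 → |·| ≈ 1.0002, ∠ ≈ 1.15°
|L| = 0.01 · 1 / (1.118 · 1.0002) ≈ 0.0089428
Gain = 20 log₁₀(0.0089428) ≈ -40.97 dB
∠L = (0°) − (26.57° + 1.15°) = -27.72°

At ω = 50 rad/s:
pole (1 + j50·0.5) = 1 + j25 → |·| ≈ 25.02, ∠ ≈ 87.71°
pole (1 + j50·0.02) = 1 + j1 → |·| ≈ 1.4142, ∠ ≈ 45.00°
|L| = 0.01 · 1 / (25.02 · 1.4142) ≈ 0.00028262
Gain = 20 log₁₀(0.00028262) ≈ -70.98 dB
∠L = (0°) − (87.71° + 45.00°) = -132.71°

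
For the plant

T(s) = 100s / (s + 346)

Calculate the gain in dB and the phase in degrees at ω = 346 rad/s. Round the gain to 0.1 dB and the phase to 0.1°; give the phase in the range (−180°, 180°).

At s = jω = j346:
zero at origin: s = j346 → |·| = 346, ∠ = 90.00°
pole (s+346): 346 + j346 → |·| = √(346²+346²) = √239432 ≈ 489.32, ∠ = arctan(346/346) ≈ 45.00°
|T| = 100 · 346 / 489.32 ≈ 70.71
Gain = 20 log₁₀(70.71) ≈ 36.99 dB
∠T = 90.00° − 45.00° = 45.00°

37.0 dB, 45.0°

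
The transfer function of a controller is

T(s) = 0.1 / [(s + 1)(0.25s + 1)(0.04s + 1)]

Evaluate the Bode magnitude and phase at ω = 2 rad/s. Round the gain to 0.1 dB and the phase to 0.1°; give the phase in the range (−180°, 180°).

At ω = 2 rad/s:
pole (1 + j2·1) = 1 + j2 → |·| ≈ 2.2361, ∠ ≈ 63.43°
pole (1 + j2·0.25) = 1 + j0.5 → |·| ≈ 1.118, ∠ ≈ 26.57°
pole (1 + j2·0.04) = 1 + j0.08 → |·| ≈ 1.0032, ∠ ≈ 4.57°
|T| = 0.1 · 1 / (2.2361 · 1.118 · 1.0032) ≈ 0.039873
Gain = 20 log₁₀(0.039873) ≈ -27.99 dB
∠T = (0°) − (63.43° + 26.57° + 4.57°) = -94.57°

-28.0 dB, -94.6°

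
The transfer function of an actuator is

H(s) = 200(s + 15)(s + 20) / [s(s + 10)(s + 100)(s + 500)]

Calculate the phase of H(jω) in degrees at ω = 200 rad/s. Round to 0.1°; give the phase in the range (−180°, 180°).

-92.4°

At s = jω = j200:
zero (s+15): 15 + j200 → |·| = √(15²+200²) = √40225 ≈ 200.56, ∠ = arctan(200/15) ≈ 85.71°
zero (s+20): 20 + j200 → |·| = √(20²+200²) = √40400 ≈ 201, ∠ = arctan(200/20) ≈ 84.29°
pole (s+10): 10 + j200 → |·| = √(10²+200²) = √40100 ≈ 200.25, ∠ = arctan(200/10) ≈ 87.14°
pole (s+100): 100 + j200 → |·| = √(100²+200²) = √50000 ≈ 223.61, ∠ = arctan(200/100) ≈ 63.43°
pole (s+500): 500 + j200 → |·| = √(500²+200²) = √290000 ≈ 538.52, ∠ = arctan(200/500) ≈ 21.80°
pole at origin: |s| = 200, ∠ = 90.00° (in denominator)
∠H = 170.00° − 262.37° = -92.37°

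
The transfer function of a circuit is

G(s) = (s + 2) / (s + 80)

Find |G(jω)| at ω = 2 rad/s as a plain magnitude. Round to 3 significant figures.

0.0353

At s = jω = j2:
zero (s+2): 2 + j2 → |·| = √(2²+2²) = √8 ≈ 2.8284, ∠ = arctan(2/2) ≈ 45.00°
pole (s+80): 80 + j2 → |·| = √(80²+2²) = √6404 ≈ 80.025, ∠ = arctan(2/80) ≈ 1.43°
|G| = 1 · 2.8284 / 80.025 ≈ 0.035344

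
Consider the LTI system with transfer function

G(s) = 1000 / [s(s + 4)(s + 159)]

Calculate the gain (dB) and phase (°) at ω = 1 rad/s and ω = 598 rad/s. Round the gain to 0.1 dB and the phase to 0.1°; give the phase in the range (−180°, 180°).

At s = jω = j1:
pole (s+4): 4 + j1 → |·| = √(4²+1²) = √17 ≈ 4.1231, ∠ = arctan(1/4) ≈ 14.04°
pole (s+159): 159 + j1 → |·| = √(159²+1²) = √25282 ≈ 159, ∠ = arctan(1/159) ≈ 0.36°
pole at origin: |s| = 1, ∠ = 90.00° (in denominator)
|G| = 1000 / 655.57 ≈ 1.5254
Gain = 20 log₁₀(1.5254) ≈ 3.67 dB
∠G = 0.00° − 104.40° = -104.40°

At s = jω = j598:
pole (s+4): 4 + j598 → |·| = √(4²+598²) = √357620 ≈ 598.01, ∠ = arctan(598/4) ≈ 89.62°
pole (s+159): 159 + j598 → |·| = √(159²+598²) = √382885 ≈ 618.78, ∠ = arctan(598/159) ≈ 75.11°
pole at origin: |s| = 598, ∠ = 90.00° (in denominator)
|G| = 1000 / 2.2128e+08 ≈ 4.5192e-06
Gain = 20 log₁₀(4.5192e-06) ≈ -106.90 dB
∠G = 0.00° − 254.73° = -254.73° ≡ 105.27° (principal value)

ω = 1: 3.7 dB, -104.4°; ω = 598: -106.9 dB, 105.3°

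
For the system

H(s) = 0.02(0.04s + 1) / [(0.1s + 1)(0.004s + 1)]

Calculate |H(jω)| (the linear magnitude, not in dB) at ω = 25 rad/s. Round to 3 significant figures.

0.0105

At ω = 25 rad/s:
zero (1 + j25·0.04) = 1 + j1 → |·| ≈ 1.4142, ∠ ≈ 45.00°
pole (1 + j25·0.1) = 1 + j2.5 → |·| ≈ 2.6926, ∠ ≈ 68.20°
pole (1 + j25·0.004) = 1 + j0.1 → |·| ≈ 1.005, ∠ ≈ 5.71°
|H| = 0.02 · 1.4142 / (2.6926 · 1.005) ≈ 0.010452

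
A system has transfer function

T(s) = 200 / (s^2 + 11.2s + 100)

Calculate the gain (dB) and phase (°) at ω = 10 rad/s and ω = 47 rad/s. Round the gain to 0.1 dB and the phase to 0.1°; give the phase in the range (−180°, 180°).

At s = jω = j10:
quadratic: (j10)² + 11.2·j10 + 100 = 0 + j112 → |·| ≈ 112, ∠ ≈ 90.00°
|T| = 200 / 112 ≈ 1.7857
Gain = 20 log₁₀(1.7857) ≈ 5.04 dB
∠T = 0.00° − 90.00° = -90.00°

At s = jω = j47:
quadratic: (j47)² + 11.2·j47 + 100 = -2109 + j526.4 → |·| ≈ 2173.7, ∠ ≈ 165.99°
|T| = 200 / 2173.7 ≈ 0.092009
Gain = 20 log₁₀(0.092009) ≈ -20.72 dB
∠T = 0.00° − 165.99° = -165.99°

ω = 10: 5.0 dB, -90.0°; ω = 47: -20.7 dB, -166.0°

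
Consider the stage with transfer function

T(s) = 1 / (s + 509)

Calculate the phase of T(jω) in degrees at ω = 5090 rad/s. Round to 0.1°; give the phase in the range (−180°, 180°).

Substitute s = j5090:
Numerator: 1 = 1 + j0
Denominator: (j5090) + 509 = 509 + j5090
|N| = √(1² + 0²) ≈ 1, ∠N ≈ 0.00°
|D| = √(509² + 5090²) ≈ 5115.4, ∠D ≈ 84.29°
∠T = 0.00° − 84.29° = -84.29°

-84.3°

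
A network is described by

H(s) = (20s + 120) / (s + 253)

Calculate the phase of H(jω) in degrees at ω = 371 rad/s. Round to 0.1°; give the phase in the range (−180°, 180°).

Substitute s = j371:
Numerator: 20(j371) + 120 = 120 + j7420
Denominator: (j371) + 253 = 253 + j371
|N| = √(120² + 7420²) ≈ 7421, ∠N ≈ 89.07°
|D| = √(253² + 371²) ≈ 449.05, ∠D ≈ 55.71°
∠H = 89.07° − 55.71° = 33.36°

33.4°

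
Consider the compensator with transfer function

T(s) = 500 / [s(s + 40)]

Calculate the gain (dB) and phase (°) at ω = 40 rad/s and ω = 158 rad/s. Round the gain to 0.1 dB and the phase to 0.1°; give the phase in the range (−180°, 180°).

At s = jω = j40:
pole (s+40): 40 + j40 → |·| = √(40²+40²) = √3200 ≈ 56.569, ∠ = arctan(40/40) ≈ 45.00°
pole at origin: |s| = 40, ∠ = 90.00° (in denominator)
|T| = 500 / 2262.8 ≈ 0.22097
Gain = 20 log₁₀(0.22097) ≈ -13.11 dB
∠T = 0.00° − 135.00° = -135.00°

At s = jω = j158:
pole (s+40): 40 + j158 → |·| = √(40²+158²) = √26564 ≈ 162.98, ∠ = arctan(158/40) ≈ 75.79°
pole at origin: |s| = 158, ∠ = 90.00° (in denominator)
|T| = 500 / 25751 ≈ 0.019417
Gain = 20 log₁₀(0.019417) ≈ -34.24 dB
∠T = 0.00° − 165.79° = -165.79°

ω = 40: -13.1 dB, -135.0°; ω = 158: -34.2 dB, -165.8°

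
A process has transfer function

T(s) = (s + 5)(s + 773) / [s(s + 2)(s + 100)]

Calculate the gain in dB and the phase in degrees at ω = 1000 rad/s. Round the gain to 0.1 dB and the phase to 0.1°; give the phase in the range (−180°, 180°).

At s = jω = j1000:
zero (s+5): 5 + j1000 → |·| = √(5²+1000²) = √1000025 ≈ 1000, ∠ = arctan(1000/5) ≈ 89.71°
zero (s+773): 773 + j1000 → |·| = √(773²+1000²) = √1597529 ≈ 1263.9, ∠ = arctan(1000/773) ≈ 52.30°
pole (s+2): 2 + j1000 → |·| = √(2²+1000²) = √1000004 ≈ 1000, ∠ = arctan(1000/2) ≈ 89.89°
pole (s+100): 100 + j1000 → |·| = √(100²+1000²) = √1010000 ≈ 1005, ∠ = arctan(1000/100) ≈ 84.29°
pole at origin: |s| = 1000, ∠ = 90.00° (in denominator)
|T| = 1 · 1.2639e+06 / 1.005e+09 ≈ 0.0012576
Gain = 20 log₁₀(0.0012576) ≈ -58.01 dB
∠T = 142.01° − 264.18° = -122.17°

-58.0 dB, -122.2°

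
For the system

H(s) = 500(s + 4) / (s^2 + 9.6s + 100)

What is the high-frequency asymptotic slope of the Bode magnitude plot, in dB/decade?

-20 dB/decade

Each pole contributes −20 dB/decade at high frequency; each zero contributes +20 dB/decade.
Net: 1 zero(s) − 2 pole(s) → -20 dB/decade.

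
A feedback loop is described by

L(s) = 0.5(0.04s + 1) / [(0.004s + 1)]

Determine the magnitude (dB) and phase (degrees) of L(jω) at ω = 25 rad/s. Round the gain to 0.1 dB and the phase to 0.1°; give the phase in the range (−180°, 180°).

-3.1 dB, 39.3°

At ω = 25 rad/s:
zero (1 + j25·0.04) = 1 + j1 → |·| ≈ 1.4142, ∠ ≈ 45.00°
pole (1 + j25·0.004) = 1 + j0.1 → |·| ≈ 1.005, ∠ ≈ 5.71°
|L| = 0.5 · 1.4142 / (1.005) ≈ 0.70358
Gain = 20 log₁₀(0.70358) ≈ -3.05 dB
∠L = (45.00°) − (5.71°) = 39.29°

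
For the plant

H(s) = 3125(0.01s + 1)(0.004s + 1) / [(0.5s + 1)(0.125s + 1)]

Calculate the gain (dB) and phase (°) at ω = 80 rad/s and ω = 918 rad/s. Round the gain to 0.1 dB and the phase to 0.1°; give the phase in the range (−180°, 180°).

At ω = 80 rad/s:
zero (1 + j80·0.01) = 1 + j0.8 → |·| ≈ 1.2806, ∠ ≈ 38.66°
zero (1 + j80·0.004) = 1 + j0.32 → |·| ≈ 1.05, ∠ ≈ 17.74°
pole (1 + j80·0.5) = 1 + j40 → |·| ≈ 40.012, ∠ ≈ 88.57°
pole (1 + j80·0.125) = 1 + j10 → |·| ≈ 10.05, ∠ ≈ 84.29°
|H| = 3125 · 1.2806 · 1.05 / (40.012 · 10.05) ≈ 10.45
Gain = 20 log₁₀(10.45) ≈ 20.38 dB
∠H = (38.66° + 17.74°) − (88.57° + 84.29°) = -116.46°

At ω = 918 rad/s:
zero (1 + j918·0.01) = 1 + j9.18 → |·| ≈ 9.2343, ∠ ≈ 83.78°
zero (1 + j918·0.004) = 1 + j3.672 → |·| ≈ 3.8057, ∠ ≈ 74.77°
pole (1 + j918·0.5) = 1 + j459 → |·| ≈ 459, ∠ ≈ 89.88°
pole (1 + j918·0.125) = 1 + j114.75 → |·| ≈ 114.75, ∠ ≈ 89.50°
|H| = 3125 · 9.2343 · 3.8057 / (459 · 114.75) ≈ 2.0851
Gain = 20 log₁₀(2.0851) ≈ 6.38 dB
∠H = (83.78° + 74.77°) − (89.88° + 89.50°) = -20.83°

ω = 80: 20.4 dB, -116.5°; ω = 918: 6.4 dB, -20.8°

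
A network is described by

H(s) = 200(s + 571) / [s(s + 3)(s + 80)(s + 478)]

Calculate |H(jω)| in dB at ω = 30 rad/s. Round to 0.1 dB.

At s = jω = j30:
zero (s+571): 571 + j30 → |·| = √(571²+30²) = √326941 ≈ 571.79, ∠ = arctan(30/571) ≈ 3.01°
pole (s+3): 3 + j30 → |·| = √(3²+30²) = √909 ≈ 30.15, ∠ = arctan(30/3) ≈ 84.29°
pole (s+80): 80 + j30 → |·| = √(80²+30²) = √7300 ≈ 85.44, ∠ = arctan(30/80) ≈ 20.56°
pole (s+478): 478 + j30 → |·| = √(478²+30²) = √229384 ≈ 478.94, ∠ = arctan(30/478) ≈ 3.59°
pole at origin: |s| = 30, ∠ = 90.00° (in denominator)
|H| = 200 · 571.79 / 3.7013e+07 ≈ 0.0030897
Gain = 20 log₁₀(0.0030897) ≈ -50.20 dB

-50.2 dB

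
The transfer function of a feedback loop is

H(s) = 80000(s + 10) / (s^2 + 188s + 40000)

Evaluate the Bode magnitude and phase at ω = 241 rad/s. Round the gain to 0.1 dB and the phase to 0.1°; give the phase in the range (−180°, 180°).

51.9 dB, -24.1°

At s = jω = j241:
zero (s+10): 10 + j241 → |·| = √(10²+241²) = √58181 ≈ 241.21, ∠ = arctan(241/10) ≈ 87.62°
quadratic: (j241)² + 188·j241 + 40000 = -18081 + j45308 → |·| ≈ 48783, ∠ ≈ 111.76°
|H| = 80000 · 241.21 / 48783 ≈ 395.56
Gain = 20 log₁₀(395.56) ≈ 51.94 dB
∠H = 87.62° − 111.76° = -24.14°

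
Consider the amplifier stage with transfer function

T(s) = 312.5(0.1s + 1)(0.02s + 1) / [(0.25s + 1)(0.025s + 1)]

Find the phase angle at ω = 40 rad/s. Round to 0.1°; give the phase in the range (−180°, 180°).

At ω = 40 rad/s:
zero (1 + j40·0.1) = 1 + j4 → |·| ≈ 4.1231, ∠ ≈ 75.96°
zero (1 + j40·0.02) = 1 + j0.8 → |·| ≈ 1.2806, ∠ ≈ 38.66°
pole (1 + j40·0.25) = 1 + j10 → |·| ≈ 10.05, ∠ ≈ 84.29°
pole (1 + j40·0.025) = 1 + j1 → |·| ≈ 1.4142, ∠ ≈ 45.00°
∠T = (75.96° + 38.66°) − (84.29° + 45.00°) = -14.67°

-14.7°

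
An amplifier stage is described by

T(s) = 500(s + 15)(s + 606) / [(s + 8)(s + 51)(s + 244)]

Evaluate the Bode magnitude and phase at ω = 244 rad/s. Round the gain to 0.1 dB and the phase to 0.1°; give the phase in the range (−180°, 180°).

At s = jω = j244:
zero (s+15): 15 + j244 → |·| = √(15²+244²) = √59761 ≈ 244.46, ∠ = arctan(244/15) ≈ 86.48°
zero (s+606): 606 + j244 → |·| = √(606²+244²) = √426772 ≈ 653.28, ∠ = arctan(244/606) ≈ 21.93°
pole (s+8): 8 + j244 → |·| = √(8²+244²) = √59600 ≈ 244.13, ∠ = arctan(244/8) ≈ 88.12°
pole (s+51): 51 + j244 → |·| = √(51²+244²) = √62137 ≈ 249.27, ∠ = arctan(244/51) ≈ 78.19°
pole (s+244): 244 + j244 → |·| = √(244²+244²) = √119072 ≈ 345.07, ∠ = arctan(244/244) ≈ 45.00°
|T| = 500 · 1.597e+05 / 2.0999e+07 ≈ 3.8026
Gain = 20 log₁₀(3.8026) ≈ 11.60 dB
∠T = 108.41° − 211.31° = -102.90°

11.6 dB, -102.9°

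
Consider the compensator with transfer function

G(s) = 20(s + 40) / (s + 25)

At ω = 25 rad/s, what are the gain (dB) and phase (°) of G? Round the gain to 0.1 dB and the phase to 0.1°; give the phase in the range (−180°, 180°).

At s = jω = j25:
zero (s+40): 40 + j25 → |·| = √(40²+25²) = √2225 ≈ 47.17, ∠ = arctan(25/40) ≈ 32.01°
pole (s+25): 25 + j25 → |·| = √(25²+25²) = √1250 ≈ 35.355, ∠ = arctan(25/25) ≈ 45.00°
|G| = 20 · 47.17 / 35.355 ≈ 26.684
Gain = 20 log₁₀(26.684) ≈ 28.53 dB
∠G = 32.01° − 45.00° = -12.99°

28.5 dB, -13.0°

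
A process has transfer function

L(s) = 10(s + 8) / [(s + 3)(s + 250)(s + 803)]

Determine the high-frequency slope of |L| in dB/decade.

-40 dB/decade

Each pole contributes −20 dB/decade at high frequency; each zero contributes +20 dB/decade.
Net: 1 zero(s) − 3 pole(s) → -40 dB/decade.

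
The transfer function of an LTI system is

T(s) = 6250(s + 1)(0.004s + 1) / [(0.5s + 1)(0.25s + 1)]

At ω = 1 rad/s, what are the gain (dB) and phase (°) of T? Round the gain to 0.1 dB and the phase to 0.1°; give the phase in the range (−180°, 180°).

77.7 dB, 4.6°

At ω = 1 rad/s:
zero (1 + j1·1) = 1 + j1 → |·| ≈ 1.4142, ∠ ≈ 45.00°
zero (1 + j1·0.004) = 1 + j0.004 → |·| ≈ 1, ∠ ≈ 0.23°
pole (1 + j1·0.5) = 1 + j0.5 → |·| ≈ 1.118, ∠ ≈ 26.57°
pole (1 + j1·0.25) = 1 + j0.25 → |·| ≈ 1.0308, ∠ ≈ 14.04°
|T| = 6250 · 1.4142 · 1 / (1.118 · 1.0308) ≈ 7669.6
Gain = 20 log₁₀(7669.6) ≈ 77.70 dB
∠T = (45.00° + 0.23°) − (26.57° + 14.04°) = 4.62°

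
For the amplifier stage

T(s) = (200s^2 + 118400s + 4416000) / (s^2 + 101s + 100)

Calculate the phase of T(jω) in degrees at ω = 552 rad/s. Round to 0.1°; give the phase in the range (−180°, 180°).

-38.8°

Substitute s = j552:
Numerator: 200(j552)^2 + 118400(j552) + 4416000 = -56524800 + j65356800
Denominator: (j552)^2 + 101(j552) + 100 = -304604 + j55752
|N| = √(56524800² + 65356800²) ≈ 8.6409e+07, ∠N ≈ 130.86°
|D| = √(304604² + 55752²) ≈ 3.0966e+05, ∠D ≈ 169.63°
∠T = 130.86° − 169.63° = -38.77°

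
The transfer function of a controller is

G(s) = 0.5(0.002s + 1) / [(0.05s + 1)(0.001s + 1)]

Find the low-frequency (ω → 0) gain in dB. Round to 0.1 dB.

G(0) = 0.5 · 1 / 1 = 0.5
20 log₁₀(0.5) ≈ -6.02 dB

-6.0 dB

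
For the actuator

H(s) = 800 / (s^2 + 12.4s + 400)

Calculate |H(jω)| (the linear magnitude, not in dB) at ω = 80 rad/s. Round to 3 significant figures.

0.132

At s = jω = j80:
quadratic: (j80)² + 12.4·j80 + 400 = -6000 + j992 → |·| ≈ 6081.5, ∠ ≈ 170.61°
|H| = 800 / 6081.5 ≈ 0.13155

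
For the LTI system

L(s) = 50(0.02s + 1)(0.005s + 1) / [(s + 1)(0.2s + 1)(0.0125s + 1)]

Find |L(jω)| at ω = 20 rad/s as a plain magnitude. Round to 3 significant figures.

At ω = 20 rad/s:
zero (1 + j20·0.02) = 1 + j0.4 → |·| ≈ 1.077, ∠ ≈ 21.80°
zero (1 + j20·0.005) = 1 + j0.1 → |·| ≈ 1.005, ∠ ≈ 5.71°
pole (1 + j20·1) = 1 + j20 → |·| ≈ 20.025, ∠ ≈ 87.14°
pole (1 + j20·0.2) = 1 + j4 → |·| ≈ 4.1231, ∠ ≈ 75.96°
pole (1 + j20·0.0125) = 1 + j0.25 → |·| ≈ 1.0308, ∠ ≈ 14.04°
|L| = 50 · 1.077 · 1.005 / (20.025 · 4.1231 · 1.0308) ≈ 0.63589

0.636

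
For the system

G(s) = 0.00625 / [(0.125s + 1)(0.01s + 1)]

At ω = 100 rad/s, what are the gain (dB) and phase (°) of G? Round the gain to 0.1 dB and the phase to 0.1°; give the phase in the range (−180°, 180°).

At ω = 100 rad/s:
pole (1 + j100·0.125) = 1 + j12.5 → |·| ≈ 12.54, ∠ ≈ 85.43°
pole (1 + j100·0.01) = 1 + j1 → |·| ≈ 1.4142, ∠ ≈ 45.00°
|G| = 0.00625 · 1 / (12.54 · 1.4142) ≈ 0.00035243
Gain = 20 log₁₀(0.00035243) ≈ -69.06 dB
∠G = (0°) − (85.43° + 45.00°) = -130.43°

-69.1 dB, -130.4°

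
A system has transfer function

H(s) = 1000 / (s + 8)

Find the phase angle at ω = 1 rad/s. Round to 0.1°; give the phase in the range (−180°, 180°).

Substitute s = j1:
Numerator: 1000 = 1000 + j0
Denominator: (j1) + 8 = 8 + j1
|N| = √(1000² + 0²) ≈ 1000, ∠N ≈ 0.00°
|D| = √(8² + 1²) ≈ 8.0623, ∠D ≈ 7.13°
∠H = 0.00° − 7.13° = -7.13°

-7.1°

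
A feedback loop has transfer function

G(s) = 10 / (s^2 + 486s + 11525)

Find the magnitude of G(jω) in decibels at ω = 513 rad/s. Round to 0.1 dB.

Substitute s = j513:
Numerator: 10 = 10 + j0
Denominator: (j513)^2 + 486(j513) + 11525 = -251644 + j249318
|N| = √(10² + 0²) ≈ 10, ∠N ≈ 0.00°
|D| = √(251644² + 249318²) ≈ 3.5424e+05, ∠D ≈ 135.27°
|G| = 10 / 3.5424e+05 ≈ 2.8229e-05
Gain = 20 log₁₀(2.8229e-05) ≈ -90.99 dB

-91.0 dB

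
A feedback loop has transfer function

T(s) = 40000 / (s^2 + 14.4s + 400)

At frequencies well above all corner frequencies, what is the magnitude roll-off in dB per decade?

-40 dB/decade

Each pole contributes −20 dB/decade at high frequency; each zero contributes +20 dB/decade.
Net: 0 zero(s) − 2 pole(s) → -40 dB/decade.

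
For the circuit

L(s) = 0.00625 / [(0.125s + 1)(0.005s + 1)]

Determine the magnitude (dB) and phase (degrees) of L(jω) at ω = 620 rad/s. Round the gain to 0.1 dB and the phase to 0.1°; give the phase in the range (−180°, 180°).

-92.1 dB, -161.4°

At ω = 620 rad/s:
pole (1 + j620·0.125) = 1 + j77.5 → |·| ≈ 77.506, ∠ ≈ 89.26°
pole (1 + j620·0.005) = 1 + j3.1 → |·| ≈ 3.2573, ∠ ≈ 72.12°
|L| = 0.00625 · 1 / (77.506 · 3.2573) ≈ 2.4756e-05
Gain = 20 log₁₀(2.4756e-05) ≈ -92.13 dB
∠L = (0°) − (89.26° + 72.12°) = -161.38°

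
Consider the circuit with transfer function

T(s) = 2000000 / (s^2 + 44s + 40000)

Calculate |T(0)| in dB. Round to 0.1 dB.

34.0 dB

T(0) = 2000000 / 40000 = 50
20 log₁₀(50) ≈ 33.98 dB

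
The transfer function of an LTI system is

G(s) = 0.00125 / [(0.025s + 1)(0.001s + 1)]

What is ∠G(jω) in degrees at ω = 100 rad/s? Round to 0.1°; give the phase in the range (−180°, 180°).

At ω = 100 rad/s:
pole (1 + j100·0.025) = 1 + j2.5 → |·| ≈ 2.6926, ∠ ≈ 68.20°
pole (1 + j100·0.001) = 1 + j0.1 → |·| ≈ 1.005, ∠ ≈ 5.71°
∠G = (0°) − (68.20° + 5.71°) = -73.91°

-73.9°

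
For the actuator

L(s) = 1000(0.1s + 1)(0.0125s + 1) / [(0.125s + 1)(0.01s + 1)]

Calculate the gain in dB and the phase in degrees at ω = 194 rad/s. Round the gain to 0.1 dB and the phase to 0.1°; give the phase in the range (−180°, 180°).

59.7 dB, 4.3°

At ω = 194 rad/s:
zero (1 + j194·0.1) = 1 + j19.4 → |·| ≈ 19.426, ∠ ≈ 87.05°
zero (1 + j194·0.0125) = 1 + j2.425 → |·| ≈ 2.6231, ∠ ≈ 67.59°
pole (1 + j194·0.125) = 1 + j24.25 → |·| ≈ 24.271, ∠ ≈ 87.64°
pole (1 + j194·0.01) = 1 + j1.94 → |·| ≈ 2.1826, ∠ ≈ 62.73°
|L| = 1000 · 19.426 · 2.6231 / (24.271 · 2.1826) ≈ 961.91
Gain = 20 log₁₀(961.91) ≈ 59.66 dB
∠L = (87.05° + 67.59°) − (87.64° + 62.73°) = 4.27°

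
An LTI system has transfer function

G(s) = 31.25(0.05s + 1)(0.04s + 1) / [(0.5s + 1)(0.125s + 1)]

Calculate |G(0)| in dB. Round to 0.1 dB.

G(0) = 31.25 · 1 / 1 = 31.25
20 log₁₀(31.25) ≈ 29.90 dB

29.9 dB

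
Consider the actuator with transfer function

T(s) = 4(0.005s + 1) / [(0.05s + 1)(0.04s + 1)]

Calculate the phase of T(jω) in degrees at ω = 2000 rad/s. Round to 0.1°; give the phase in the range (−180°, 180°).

At ω = 2000 rad/s:
zero (1 + j2000·0.005) = 1 + j10 → |·| ≈ 10.05, ∠ ≈ 84.29°
pole (1 + j2000·0.05) = 1 + j100 → |·| ≈ 100, ∠ ≈ 89.43°
pole (1 + j2000·0.04) = 1 + j80 → |·| ≈ 80.006, ∠ ≈ 89.28°
∠T = (84.29°) − (89.43° + 89.28°) = -94.42°

-94.4°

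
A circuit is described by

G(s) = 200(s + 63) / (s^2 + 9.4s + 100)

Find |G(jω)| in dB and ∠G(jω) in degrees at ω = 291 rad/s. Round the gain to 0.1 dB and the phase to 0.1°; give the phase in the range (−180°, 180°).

-3.1 dB, -100.4°

At s = jω = j291:
zero (s+63): 63 + j291 → |·| = √(63²+291²) = √88650 ≈ 297.74, ∠ = arctan(291/63) ≈ 77.78°
quadratic: (j291)² + 9.4·j291 + 100 = -84581 + j2735.4 → |·| ≈ 84625, ∠ ≈ 178.15°
|G| = 200 · 297.74 / 84625 ≈ 0.70367
Gain = 20 log₁₀(0.70367) ≈ -3.05 dB
∠G = 77.78° − 178.15° = -100.37°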